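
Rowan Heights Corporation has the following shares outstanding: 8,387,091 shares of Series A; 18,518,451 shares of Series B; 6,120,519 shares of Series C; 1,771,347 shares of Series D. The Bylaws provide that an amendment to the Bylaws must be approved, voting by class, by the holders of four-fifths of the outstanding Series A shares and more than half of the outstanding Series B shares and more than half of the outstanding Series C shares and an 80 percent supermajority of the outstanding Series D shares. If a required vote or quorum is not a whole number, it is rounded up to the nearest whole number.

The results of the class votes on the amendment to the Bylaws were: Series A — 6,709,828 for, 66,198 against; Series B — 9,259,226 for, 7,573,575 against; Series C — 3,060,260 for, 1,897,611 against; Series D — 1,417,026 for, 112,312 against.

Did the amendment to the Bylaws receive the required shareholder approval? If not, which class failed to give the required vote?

Not approved — the Series D shares did not give the required vote.

Series A: 4/5 of 8387091 = 6709672.80, rounded up to 6709673; 6,709,673 required, 6,709,828 in favor — approved.
Series B: a majority of 18518451 is 9259226; 9,259,226 required, 9,259,226 in favor — approved.
Series C: a majority of 6120519 is 3060260; 3,060,260 required, 3,060,260 in favor — approved.
Series D: 4/5 of 1771347 = 1417077.60, rounded up to 1417078; 1,417,078 required, 1,417,026 in favor — not approved.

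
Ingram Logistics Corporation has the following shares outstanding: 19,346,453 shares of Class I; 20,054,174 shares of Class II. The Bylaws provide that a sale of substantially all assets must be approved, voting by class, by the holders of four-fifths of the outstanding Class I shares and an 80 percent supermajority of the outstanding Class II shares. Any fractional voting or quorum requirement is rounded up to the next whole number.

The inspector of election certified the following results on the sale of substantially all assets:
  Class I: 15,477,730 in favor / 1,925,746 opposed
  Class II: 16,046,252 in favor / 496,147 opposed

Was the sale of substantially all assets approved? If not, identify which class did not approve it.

Approved — every class gave the required vote.

Class I: 4/5 of 19346453 = 15477162.40, rounded up to 15477163; 15,477,163 required, 15,477,730 in favor — approved.
Class II: 4/5 of 20054174 = 16043339.20, rounded up to 16043340; 16,043,340 required, 16,046,252 in favor — approved.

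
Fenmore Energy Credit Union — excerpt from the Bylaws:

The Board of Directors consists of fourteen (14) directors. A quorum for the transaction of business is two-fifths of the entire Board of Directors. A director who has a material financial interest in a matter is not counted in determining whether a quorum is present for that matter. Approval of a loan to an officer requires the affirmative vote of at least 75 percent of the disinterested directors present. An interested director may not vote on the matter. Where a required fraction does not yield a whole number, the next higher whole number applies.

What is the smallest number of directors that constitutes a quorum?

2/5 of 14 = 5.60, rounded up to 6.

6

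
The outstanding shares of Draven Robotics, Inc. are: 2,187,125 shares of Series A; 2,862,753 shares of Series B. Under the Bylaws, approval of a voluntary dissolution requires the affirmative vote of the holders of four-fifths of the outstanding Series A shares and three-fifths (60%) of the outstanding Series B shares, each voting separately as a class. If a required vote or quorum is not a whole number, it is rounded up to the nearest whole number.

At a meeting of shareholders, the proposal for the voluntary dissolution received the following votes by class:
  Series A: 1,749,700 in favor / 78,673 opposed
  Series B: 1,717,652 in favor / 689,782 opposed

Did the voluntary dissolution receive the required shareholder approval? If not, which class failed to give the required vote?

Approved — every class gave the required vote.

Series A: 4/5 of 2187125 = 1749700; 1,749,700 required, 1,749,700 in favor — approved.
Series B: 3/5 of 2862753 = 1717651.80, rounded up to 1717652; 1,717,652 required, 1,717,652 in favor — approved.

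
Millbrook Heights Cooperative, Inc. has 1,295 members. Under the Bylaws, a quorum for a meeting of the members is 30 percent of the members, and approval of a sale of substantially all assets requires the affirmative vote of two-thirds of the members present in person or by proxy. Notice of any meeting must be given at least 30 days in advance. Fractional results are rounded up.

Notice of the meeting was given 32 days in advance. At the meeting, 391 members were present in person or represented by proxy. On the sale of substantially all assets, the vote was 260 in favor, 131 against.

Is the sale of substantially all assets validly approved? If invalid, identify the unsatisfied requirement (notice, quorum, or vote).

Invalid — vote requirement not satisfied.

Notice: 32 days given; 30 required. Satisfied.
Quorum: 30% of 1,295 = 388.50, rounded up to 389; 391 present. Satisfied.
Vote: requires two-thirds of those present (391); 2/3 of 391 = 260.67, rounded up to 261, so 261 needed; 260 in favor. Not satisfied.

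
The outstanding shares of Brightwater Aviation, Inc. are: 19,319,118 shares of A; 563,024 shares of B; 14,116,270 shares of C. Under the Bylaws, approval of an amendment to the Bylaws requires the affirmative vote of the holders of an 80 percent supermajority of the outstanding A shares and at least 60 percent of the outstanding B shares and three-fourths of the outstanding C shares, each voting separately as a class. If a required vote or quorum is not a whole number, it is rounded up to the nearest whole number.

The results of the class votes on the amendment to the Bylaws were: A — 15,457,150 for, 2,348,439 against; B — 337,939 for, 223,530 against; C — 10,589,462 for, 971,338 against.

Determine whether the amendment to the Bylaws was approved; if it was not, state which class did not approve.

Approved — every class gave the required vote.

A: 4/5 of 19319118 = 15455294.40, rounded up to 15455295; 15,455,295 required, 15,457,150 in favor — approved.
B: 3/5 of 563024 = 337814.40, rounded up to 337815; 337,815 required, 337,939 in favor — approved.
C: 3/4 of 14116270 = 10587202.50, rounded up to 10587203; 10,587,203 required, 10,589,462 in favor — approved.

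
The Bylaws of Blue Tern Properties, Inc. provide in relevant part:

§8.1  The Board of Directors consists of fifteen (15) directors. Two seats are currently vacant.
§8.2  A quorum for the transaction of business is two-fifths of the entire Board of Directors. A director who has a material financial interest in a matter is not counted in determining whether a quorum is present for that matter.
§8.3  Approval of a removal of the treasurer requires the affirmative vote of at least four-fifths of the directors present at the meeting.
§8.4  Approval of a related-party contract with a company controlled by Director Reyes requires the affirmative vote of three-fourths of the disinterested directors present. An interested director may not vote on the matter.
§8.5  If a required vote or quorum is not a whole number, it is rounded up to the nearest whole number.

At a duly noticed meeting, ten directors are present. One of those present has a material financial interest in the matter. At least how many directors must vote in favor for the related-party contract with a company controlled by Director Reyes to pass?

The related-party contract with a company controlled by Director Reyes requires three-fourths of the disinterested directors present (10 − 1 = 9).
3/4 of 9 = 6.75, rounded up to 7.

7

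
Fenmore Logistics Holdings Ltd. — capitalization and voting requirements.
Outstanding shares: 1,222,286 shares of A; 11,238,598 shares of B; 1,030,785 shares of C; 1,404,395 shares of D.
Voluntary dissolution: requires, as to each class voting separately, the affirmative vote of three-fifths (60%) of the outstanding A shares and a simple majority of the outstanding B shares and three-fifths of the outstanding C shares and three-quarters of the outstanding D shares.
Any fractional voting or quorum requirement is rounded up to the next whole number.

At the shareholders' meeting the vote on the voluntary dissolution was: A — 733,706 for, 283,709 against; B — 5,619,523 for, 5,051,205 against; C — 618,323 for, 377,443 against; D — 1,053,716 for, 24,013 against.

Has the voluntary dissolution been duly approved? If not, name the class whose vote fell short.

Not approved — the C shares did not give the required vote.

A: 3/5 of 1222286 = 733371.60, rounded up to 733372; 733,372 required, 733,706 in favor — approved.
B: a majority of 11238598 is 5619300; 5,619,300 required, 5,619,523 in favor — approved.
C: 3/5 of 1030785 = 618471; 618,471 required, 618,323 in favor — not approved.
D: 3/4 of 1404395 = 1053296.25, rounded up to 1053297; 1,053,297 required, 1,053,716 in favor — approved.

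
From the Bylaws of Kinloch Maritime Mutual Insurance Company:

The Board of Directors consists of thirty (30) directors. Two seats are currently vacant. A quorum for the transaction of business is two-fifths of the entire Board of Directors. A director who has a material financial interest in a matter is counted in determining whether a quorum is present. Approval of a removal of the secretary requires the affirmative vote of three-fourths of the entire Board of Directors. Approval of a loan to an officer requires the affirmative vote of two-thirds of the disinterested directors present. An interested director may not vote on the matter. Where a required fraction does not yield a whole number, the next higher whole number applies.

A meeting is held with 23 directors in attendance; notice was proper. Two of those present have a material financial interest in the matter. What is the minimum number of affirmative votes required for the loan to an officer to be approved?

14

The loan to an officer requires two-thirds of the disinterested directors present (23 − 2 = 21).
2/3 of 21 = 14.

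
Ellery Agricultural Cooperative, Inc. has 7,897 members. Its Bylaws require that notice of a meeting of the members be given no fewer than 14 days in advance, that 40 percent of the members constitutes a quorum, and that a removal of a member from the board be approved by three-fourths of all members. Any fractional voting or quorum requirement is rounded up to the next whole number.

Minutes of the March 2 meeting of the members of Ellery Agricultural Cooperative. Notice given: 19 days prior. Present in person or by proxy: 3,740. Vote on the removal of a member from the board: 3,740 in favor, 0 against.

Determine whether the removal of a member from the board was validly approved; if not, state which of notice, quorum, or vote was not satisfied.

Invalid — vote requirement not satisfied.

Notice: 19 days given; 14 required. Satisfied.
Quorum: 40% of 7,897 = 3,158.80, rounded up to 3,159; 3,740 present. Satisfied.
Vote: requires three-fourths of all members (7,897); 3/4 of 7897 = 5922.75, rounded up to 5923, so 5,923 needed; 3,740 in favor. Not satisfied.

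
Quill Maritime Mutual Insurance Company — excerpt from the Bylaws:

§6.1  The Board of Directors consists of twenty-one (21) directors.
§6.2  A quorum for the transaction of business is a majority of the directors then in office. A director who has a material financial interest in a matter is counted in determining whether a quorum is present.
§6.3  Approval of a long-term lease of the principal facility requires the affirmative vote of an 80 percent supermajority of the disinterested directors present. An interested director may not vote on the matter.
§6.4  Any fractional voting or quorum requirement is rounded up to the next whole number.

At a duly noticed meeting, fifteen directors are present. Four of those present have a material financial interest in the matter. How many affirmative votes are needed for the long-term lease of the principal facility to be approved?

The long-term lease of the principal facility requires four-fifths of the disinterested directors present (15 − 4 = 11).
4/5 of 11 = 8.80, rounded up to 9.

9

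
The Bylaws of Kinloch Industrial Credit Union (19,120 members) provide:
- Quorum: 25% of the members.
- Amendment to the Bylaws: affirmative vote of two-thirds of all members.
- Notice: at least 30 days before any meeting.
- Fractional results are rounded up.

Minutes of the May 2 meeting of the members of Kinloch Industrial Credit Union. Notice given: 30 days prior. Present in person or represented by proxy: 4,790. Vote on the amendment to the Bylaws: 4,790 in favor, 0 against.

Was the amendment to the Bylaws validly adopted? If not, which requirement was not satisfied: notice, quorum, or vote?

Invalid — vote requirement not satisfied.

Notice: 30 days given; 30 required. Satisfied.
Quorum: 25% of 19,120 = 4,780; 4,790 present. Satisfied.
Vote: requires two-thirds of all members (19,120); 2/3 of 19120 = 12746.67, rounded up to 12747, so 12,747 needed; 4,790 in favor. Not satisfied.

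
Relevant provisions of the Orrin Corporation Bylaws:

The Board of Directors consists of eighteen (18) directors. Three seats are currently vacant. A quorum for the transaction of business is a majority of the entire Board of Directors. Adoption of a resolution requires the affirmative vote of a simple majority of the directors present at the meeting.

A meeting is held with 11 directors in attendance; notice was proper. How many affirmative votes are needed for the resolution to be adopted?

6

The resolution requires a majority of the directors present (11).
A majority of 11 is 6.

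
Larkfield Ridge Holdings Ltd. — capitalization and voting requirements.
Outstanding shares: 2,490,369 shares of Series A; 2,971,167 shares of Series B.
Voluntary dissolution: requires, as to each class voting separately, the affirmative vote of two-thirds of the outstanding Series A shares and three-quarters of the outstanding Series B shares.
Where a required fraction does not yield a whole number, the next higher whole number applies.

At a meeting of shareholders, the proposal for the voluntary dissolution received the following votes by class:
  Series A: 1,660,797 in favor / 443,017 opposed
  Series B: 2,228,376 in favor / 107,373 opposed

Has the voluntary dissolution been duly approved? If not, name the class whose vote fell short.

Approved — every class gave the required vote.

Series A: 2/3 of 2490369 = 1660246; 1,660,246 required, 1,660,797 in favor — approved.
Series B: 3/4 of 2971167 = 2228375.25, rounded up to 2228376; 2,228,376 required, 2,228,376 in favor — approved.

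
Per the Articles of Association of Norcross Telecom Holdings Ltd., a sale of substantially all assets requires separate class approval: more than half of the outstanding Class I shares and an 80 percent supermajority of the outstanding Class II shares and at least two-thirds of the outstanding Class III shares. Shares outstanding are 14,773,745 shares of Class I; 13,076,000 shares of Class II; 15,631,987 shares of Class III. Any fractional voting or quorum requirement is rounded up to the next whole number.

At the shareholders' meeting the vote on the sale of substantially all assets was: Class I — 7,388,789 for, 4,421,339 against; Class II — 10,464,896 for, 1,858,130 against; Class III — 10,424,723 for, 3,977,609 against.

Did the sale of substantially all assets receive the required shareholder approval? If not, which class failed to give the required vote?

Class I: a majority of 14773745 is 7386873; 7,386,873 required, 7,388,789 in favor — approved.
Class II: 4/5 of 13076000 = 10460800; 10,460,800 required, 10,464,896 in favor — approved.
Class III: 2/3 of 15631987 = 10421324.67, rounded up to 10421325; 10,421,325 required, 10,424,723 in favor — approved.

Approved — every class gave the required vote.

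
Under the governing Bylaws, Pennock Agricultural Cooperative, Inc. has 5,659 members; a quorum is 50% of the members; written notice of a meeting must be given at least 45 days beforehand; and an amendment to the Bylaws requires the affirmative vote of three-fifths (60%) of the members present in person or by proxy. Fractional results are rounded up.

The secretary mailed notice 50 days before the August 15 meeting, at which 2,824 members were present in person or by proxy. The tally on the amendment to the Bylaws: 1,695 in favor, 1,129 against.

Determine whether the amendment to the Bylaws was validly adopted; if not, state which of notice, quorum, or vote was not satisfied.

Invalid — quorum requirement not satisfied.

Notice: 50 days given; 45 required. Satisfied.
Quorum: 50% of 5,659 = 2,829.50, rounded up to 2,830; 2,824 present. Not satisfied.
Vote: requires three-fifths of those present (2,824); 3/5 of 2824 = 1694.40, rounded up to 1695, so 1,695 needed; 1,695 in favor. Satisfied.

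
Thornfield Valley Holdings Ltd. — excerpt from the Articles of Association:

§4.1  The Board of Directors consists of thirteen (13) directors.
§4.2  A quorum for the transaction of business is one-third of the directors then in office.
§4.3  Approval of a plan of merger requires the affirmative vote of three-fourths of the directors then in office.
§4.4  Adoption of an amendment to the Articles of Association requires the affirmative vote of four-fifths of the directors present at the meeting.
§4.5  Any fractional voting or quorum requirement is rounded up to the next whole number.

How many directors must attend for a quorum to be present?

1/3 of 13 = 4.33, rounded up to 5.

5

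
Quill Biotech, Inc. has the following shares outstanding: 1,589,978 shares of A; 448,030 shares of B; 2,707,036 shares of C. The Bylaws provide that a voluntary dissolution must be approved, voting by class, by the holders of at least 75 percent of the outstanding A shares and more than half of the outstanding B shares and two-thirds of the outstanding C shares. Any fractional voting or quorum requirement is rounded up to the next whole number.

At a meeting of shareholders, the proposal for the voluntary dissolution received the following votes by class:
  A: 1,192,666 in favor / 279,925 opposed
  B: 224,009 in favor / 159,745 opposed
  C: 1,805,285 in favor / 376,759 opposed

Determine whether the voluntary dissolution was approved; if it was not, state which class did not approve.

A: 3/4 of 1589978 = 1192483.50, rounded up to 1192484; 1,192,484 required, 1,192,666 in favor — approved.
B: a majority of 448030 is 224016; 224,016 required, 224,009 in favor — not approved.
C: 2/3 of 2707036 = 1804690.67, rounded up to 1804691; 1,804,691 required, 1,805,285 in favor — approved.

Not approved — the B shares did not give the required vote.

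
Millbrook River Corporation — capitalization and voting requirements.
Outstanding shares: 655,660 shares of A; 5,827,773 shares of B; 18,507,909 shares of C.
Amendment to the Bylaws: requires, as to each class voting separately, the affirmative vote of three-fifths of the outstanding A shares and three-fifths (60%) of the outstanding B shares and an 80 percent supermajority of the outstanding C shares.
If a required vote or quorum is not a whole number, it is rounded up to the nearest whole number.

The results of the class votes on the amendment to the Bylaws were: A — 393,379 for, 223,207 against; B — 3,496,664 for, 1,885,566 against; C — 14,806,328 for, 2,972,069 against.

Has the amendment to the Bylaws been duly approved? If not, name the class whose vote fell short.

A: 3/5 of 655660 = 393396; 393,396 required, 393,379 in favor — not approved.
B: 3/5 of 5827773 = 3496663.80, rounded up to 3496664; 3,496,664 required, 3,496,664 in favor — approved.
C: 4/5 of 18507909 = 14806327.20, rounded up to 14806328; 14,806,328 required, 14,806,328 in favor — approved.

Not approved — the A shares did not give the required vote.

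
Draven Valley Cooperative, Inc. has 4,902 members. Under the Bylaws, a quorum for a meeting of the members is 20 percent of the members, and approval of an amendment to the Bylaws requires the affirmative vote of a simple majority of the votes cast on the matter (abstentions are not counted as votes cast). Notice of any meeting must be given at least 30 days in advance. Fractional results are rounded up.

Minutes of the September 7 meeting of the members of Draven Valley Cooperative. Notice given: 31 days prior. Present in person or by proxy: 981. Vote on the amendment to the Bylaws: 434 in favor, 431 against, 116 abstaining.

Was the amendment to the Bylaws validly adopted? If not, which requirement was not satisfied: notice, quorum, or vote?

Notice: 31 days given; 30 required. Satisfied.
Quorum: 20% of 4,902 = 980.40, rounded up to 981; 981 present. Satisfied.
Vote: requires a majority of the votes cast (981 − 116 abstaining = 865); a majority of 865 is 433, so 433 needed; 434 in favor. Satisfied.

Valid — all requirements satisfied.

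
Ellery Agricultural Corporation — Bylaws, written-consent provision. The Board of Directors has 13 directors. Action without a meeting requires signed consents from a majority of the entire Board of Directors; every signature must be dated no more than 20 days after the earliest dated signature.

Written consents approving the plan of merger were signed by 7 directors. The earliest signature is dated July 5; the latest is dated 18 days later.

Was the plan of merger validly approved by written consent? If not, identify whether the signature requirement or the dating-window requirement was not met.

Signatures required: a majority of 13 — a majority of 13 is 7, so 7 needed; 7 signed. Sufficient.
Dating window: the latest signature is 18 days after the earliest; the limit is 20 days. Within the window.

Effective — both the signature and dating-window requirements are satisfied.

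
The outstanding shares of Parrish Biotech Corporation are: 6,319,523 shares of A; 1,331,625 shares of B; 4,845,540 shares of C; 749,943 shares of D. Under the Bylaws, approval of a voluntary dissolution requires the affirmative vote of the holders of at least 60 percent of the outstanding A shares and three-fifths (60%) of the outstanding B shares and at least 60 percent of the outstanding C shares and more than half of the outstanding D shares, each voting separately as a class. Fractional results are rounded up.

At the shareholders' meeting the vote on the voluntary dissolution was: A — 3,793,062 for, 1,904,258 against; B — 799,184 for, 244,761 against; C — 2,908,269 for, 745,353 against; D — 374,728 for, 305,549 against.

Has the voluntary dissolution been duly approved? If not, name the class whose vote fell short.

Not approved — the D shares did not give the required vote.

A: 3/5 of 6319523 = 3791713.80, rounded up to 3791714; 3,791,714 required, 3,793,062 in favor — approved.
B: 3/5 of 1331625 = 798975; 798,975 required, 799,184 in favor — approved.
C: 3/5 of 4845540 = 2907324; 2,907,324 required, 2,908,269 in favor — approved.
D: a majority of 749943 is 374972; 374,972 required, 374,728 in favor — not approved.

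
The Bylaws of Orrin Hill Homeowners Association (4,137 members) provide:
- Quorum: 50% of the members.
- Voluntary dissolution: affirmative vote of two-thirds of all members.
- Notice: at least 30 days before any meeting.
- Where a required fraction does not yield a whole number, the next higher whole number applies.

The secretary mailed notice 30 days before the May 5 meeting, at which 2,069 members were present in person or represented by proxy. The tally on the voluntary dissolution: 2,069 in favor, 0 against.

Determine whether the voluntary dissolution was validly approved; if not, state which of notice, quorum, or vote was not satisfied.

Notice: 30 days given; 30 required. Satisfied.
Quorum: 50% of 4,137 = 2,068.50, rounded up to 2,069; 2,069 present. Satisfied.
Vote: requires two-thirds of all members (4,137); 2/3 of 4137 = 2758, so 2,758 needed; 2,069 in favor. Not satisfied.

Invalid — vote requirement not satisfied.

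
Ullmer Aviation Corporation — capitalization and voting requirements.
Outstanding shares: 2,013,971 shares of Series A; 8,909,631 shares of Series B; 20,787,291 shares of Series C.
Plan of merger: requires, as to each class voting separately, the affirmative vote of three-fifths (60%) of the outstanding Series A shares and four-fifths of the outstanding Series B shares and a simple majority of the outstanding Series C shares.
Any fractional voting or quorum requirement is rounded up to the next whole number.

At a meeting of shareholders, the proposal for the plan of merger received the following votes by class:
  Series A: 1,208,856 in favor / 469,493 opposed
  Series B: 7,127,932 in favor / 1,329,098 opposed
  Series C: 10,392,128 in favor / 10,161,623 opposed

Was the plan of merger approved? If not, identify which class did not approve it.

Not approved — the Series C shares did not give the required vote.

Series A: 3/5 of 2013971 = 1208382.60, rounded up to 1208383; 1,208,383 required, 1,208,856 in favor — approved.
Series B: 4/5 of 8909631 = 7127704.80, rounded up to 7127705; 7,127,705 required, 7,127,932 in favor — approved.
Series C: a majority of 20787291 is 10393646; 10,393,646 required, 10,392,128 in favor — not approved.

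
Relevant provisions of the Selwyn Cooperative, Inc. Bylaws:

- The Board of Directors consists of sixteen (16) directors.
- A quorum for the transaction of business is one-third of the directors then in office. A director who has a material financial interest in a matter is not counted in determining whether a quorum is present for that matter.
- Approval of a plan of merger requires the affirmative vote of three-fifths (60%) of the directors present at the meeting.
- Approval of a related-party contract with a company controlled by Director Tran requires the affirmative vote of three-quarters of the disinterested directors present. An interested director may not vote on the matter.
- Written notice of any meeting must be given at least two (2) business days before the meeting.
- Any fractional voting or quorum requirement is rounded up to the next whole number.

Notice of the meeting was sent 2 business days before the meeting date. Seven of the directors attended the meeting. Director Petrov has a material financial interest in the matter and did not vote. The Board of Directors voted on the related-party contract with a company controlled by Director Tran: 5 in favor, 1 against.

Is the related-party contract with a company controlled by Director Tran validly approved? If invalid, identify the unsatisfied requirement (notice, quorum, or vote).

Notice: 2 business days given; 2 required (2 ≥ 2). Satisfied.
Quorum: 7 present, but the 1 interested director does not count, leaving 6. Quorum is 6. Satisfied.
Vote: the related-party contract with a company controlled by Director Tran requires three-fourths of the disinterested directors present (7 − 1 = 6). 3/4 of 6 = 4.50, rounded up to 5, so 5 affirmative votes are needed; 5 voted in favor. Satisfied.

Valid — all requirements satisfied.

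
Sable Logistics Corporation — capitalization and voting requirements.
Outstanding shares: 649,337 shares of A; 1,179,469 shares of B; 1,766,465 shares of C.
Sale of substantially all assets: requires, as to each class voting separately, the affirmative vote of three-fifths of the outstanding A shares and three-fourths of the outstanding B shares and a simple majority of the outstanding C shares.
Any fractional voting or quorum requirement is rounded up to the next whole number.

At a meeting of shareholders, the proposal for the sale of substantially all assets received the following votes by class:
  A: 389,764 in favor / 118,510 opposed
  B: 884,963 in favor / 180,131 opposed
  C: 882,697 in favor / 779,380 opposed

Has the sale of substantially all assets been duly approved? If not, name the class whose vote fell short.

Not approved — the C shares did not give the required vote.

A: 3/5 of 649337 = 389602.20, rounded up to 389603; 389,603 required, 389,764 in favor — approved.
B: 3/4 of 1179469 = 884601.75, rounded up to 884602; 884,602 required, 884,963 in favor — approved.
C: a majority of 1766465 is 883233; 883,233 required, 882,697 in favor — not approved.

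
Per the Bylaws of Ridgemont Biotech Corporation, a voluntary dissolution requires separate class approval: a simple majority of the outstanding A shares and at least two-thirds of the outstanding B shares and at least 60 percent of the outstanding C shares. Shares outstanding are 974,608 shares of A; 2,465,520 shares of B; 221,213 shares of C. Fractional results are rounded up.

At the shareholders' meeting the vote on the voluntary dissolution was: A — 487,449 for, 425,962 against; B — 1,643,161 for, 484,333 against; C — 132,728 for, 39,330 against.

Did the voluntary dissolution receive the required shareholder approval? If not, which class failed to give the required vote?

A: a majority of 974608 is 487305; 487,305 required, 487,449 in favor — approved.
B: 2/3 of 2465520 = 1643680; 1,643,680 required, 1,643,161 in favor — not approved.
C: 3/5 of 221213 = 132727.80, rounded up to 132728; 132,728 required, 132,728 in favor — approved.

Not approved — the B shares did not give the required vote.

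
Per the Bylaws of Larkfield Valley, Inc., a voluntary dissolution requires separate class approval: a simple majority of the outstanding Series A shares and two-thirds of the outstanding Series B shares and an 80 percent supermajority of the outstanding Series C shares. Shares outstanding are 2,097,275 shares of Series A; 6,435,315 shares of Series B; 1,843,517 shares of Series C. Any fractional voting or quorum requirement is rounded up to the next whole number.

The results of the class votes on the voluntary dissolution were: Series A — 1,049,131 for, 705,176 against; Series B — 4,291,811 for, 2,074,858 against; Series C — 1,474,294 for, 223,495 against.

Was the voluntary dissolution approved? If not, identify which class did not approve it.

Series A: a majority of 2097275 is 1048638; 1,048,638 required, 1,049,131 in favor — approved.
Series B: 2/3 of 6435315 = 4290210; 4,290,210 required, 4,291,811 in favor — approved.
Series C: 4/5 of 1843517 = 1474813.60, rounded up to 1474814; 1,474,814 required, 1,474,294 in favor — not approved.

Not approved — the Series C shares did not give the required vote.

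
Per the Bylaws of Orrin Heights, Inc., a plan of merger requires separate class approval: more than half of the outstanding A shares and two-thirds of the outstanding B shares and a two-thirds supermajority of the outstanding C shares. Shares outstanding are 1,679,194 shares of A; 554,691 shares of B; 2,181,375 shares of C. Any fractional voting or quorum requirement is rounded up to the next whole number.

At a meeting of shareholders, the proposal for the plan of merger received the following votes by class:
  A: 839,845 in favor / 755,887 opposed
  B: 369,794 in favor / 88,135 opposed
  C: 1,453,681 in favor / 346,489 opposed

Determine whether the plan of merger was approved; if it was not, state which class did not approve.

A: a majority of 1679194 is 839598; 839,598 required, 839,845 in favor — approved.
B: 2/3 of 554691 = 369794; 369,794 required, 369,794 in favor — approved.
C: 2/3 of 2181375 = 1454250; 1,454,250 required, 1,453,681 in favor — not approved.

Not approved — the C shares did not give the required vote.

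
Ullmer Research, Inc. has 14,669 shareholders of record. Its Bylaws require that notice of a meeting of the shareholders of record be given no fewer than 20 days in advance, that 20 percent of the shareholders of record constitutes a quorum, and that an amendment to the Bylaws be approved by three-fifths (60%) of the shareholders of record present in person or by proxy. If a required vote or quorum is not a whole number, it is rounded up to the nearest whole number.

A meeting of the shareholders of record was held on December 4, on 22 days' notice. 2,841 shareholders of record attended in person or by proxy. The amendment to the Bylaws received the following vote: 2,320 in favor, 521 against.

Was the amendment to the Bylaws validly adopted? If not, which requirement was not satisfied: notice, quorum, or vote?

Invalid — quorum requirement not satisfied.

Notice: 22 days given; 20 required. Satisfied.
Quorum: 20% of 14,669 = 2,933.80, rounded up to 2,934; 2,841 present. Not satisfied.
Vote: requires three-fifths of those present (2,841); 3/5 of 2841 = 1704.60, rounded up to 1705, so 1,705 needed; 2,320 in favor. Satisfied.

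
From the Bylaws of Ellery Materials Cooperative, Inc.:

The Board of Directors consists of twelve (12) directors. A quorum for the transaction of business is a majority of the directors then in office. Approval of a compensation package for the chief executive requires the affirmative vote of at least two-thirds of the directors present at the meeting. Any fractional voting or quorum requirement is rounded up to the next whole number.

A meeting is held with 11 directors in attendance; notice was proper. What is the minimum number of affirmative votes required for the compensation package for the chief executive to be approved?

The compensation package for the chief executive requires two-thirds of the directors present (11).
2/3 of 11 = 7.33, rounded up to 8.

8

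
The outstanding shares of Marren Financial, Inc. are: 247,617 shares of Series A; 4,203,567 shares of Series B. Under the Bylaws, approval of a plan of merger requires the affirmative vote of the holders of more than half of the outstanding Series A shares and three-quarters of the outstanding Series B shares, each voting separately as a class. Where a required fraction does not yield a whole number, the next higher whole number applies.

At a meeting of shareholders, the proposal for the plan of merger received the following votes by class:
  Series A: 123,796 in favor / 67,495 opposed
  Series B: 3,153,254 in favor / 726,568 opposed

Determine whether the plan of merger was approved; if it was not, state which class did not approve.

Series A: a majority of 247617 is 123809; 123,809 required, 123,796 in favor — not approved.
Series B: 3/4 of 4203567 = 3152675.25, rounded up to 3152676; 3,152,676 required, 3,153,254 in favor — approved.

Not approved — the Series A shares did not give the required vote.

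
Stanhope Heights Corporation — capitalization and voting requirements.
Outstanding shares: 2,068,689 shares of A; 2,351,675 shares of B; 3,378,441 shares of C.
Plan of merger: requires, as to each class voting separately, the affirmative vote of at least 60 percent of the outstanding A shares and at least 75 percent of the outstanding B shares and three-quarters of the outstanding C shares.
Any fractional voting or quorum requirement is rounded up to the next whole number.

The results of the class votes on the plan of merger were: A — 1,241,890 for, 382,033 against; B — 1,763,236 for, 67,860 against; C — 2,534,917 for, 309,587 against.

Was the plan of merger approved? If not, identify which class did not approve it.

A: 3/5 of 2068689 = 1241213.40, rounded up to 1241214; 1,241,214 required, 1,241,890 in favor — approved.
B: 3/4 of 2351675 = 1763756.25, rounded up to 1763757; 1,763,757 required, 1,763,236 in favor — not approved.
C: 3/4 of 3378441 = 2533830.75, rounded up to 2533831; 2,533,831 required, 2,534,917 in favor — approved.

Not approved — the B shares did not give the required vote.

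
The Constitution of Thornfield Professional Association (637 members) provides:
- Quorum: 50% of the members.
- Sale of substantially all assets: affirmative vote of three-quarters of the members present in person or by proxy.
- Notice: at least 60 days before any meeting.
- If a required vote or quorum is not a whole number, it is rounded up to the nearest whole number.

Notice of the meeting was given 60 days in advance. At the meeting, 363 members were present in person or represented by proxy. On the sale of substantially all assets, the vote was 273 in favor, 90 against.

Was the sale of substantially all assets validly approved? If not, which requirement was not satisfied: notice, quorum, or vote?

Notice: 60 days given; 60 required. Satisfied.
Quorum: 50% of 637 = 318.50, rounded up to 319; 363 present. Satisfied.
Vote: requires three-fourths of those present (363); 3/4 of 363 = 272.25, rounded up to 273, so 273 needed; 273 in favor. Satisfied.

Valid — all requirements satisfied.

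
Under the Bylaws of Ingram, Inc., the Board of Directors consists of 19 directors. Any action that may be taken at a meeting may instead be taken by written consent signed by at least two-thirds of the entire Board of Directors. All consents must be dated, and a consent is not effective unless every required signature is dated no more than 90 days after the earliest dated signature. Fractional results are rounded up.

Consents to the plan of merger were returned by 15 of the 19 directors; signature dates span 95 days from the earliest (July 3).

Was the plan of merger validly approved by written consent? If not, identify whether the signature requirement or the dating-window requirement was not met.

Not effective — dating-window requirement not satisfied.

Signatures required: at least two-thirds of 19 — 2/3 of 19 = 12.67, rounded up to 13, so 13 needed; 15 signed. Sufficient.
Dating window: the latest signature is 95 days after the earliest; the limit is 90 days. Outside the window.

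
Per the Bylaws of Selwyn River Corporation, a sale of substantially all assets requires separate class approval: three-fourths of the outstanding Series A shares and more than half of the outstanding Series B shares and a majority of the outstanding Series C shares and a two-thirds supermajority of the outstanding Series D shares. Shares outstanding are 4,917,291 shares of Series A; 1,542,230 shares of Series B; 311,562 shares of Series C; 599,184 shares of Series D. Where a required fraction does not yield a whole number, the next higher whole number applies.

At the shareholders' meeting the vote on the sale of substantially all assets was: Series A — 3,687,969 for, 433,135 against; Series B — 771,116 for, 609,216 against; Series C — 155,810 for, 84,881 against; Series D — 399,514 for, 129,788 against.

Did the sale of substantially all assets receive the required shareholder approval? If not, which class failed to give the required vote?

Approved — every class gave the required vote.

Series A: 3/4 of 4917291 = 3687968.25, rounded up to 3687969; 3,687,969 required, 3,687,969 in favor — approved.
Series B: a majority of 1542230 is 771116; 771,116 required, 771,116 in favor — approved.
Series C: a majority of 311562 is 155782; 155,782 required, 155,810 in favor — approved.
Series D: 2/3 of 599184 = 399456; 399,456 required, 399,514 in favor — approved.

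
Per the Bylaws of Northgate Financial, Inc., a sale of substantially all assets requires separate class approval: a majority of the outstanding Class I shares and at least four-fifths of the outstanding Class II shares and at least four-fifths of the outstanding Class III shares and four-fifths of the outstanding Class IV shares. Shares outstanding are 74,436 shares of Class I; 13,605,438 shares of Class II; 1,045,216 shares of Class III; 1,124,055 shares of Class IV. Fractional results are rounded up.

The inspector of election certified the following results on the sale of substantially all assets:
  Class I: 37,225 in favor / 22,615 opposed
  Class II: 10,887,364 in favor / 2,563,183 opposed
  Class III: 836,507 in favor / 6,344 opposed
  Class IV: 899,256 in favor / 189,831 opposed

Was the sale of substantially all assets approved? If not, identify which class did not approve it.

Approved — every class gave the required vote.

Class I: a majority of 74436 is 37219; 37,219 required, 37,225 in favor — approved.
Class II: 4/5 of 13605438 = 10884350.40, rounded up to 10884351; 10,884,351 required, 10,887,364 in favor — approved.
Class III: 4/5 of 1045216 = 836172.80, rounded up to 836173; 836,173 required, 836,507 in favor — approved.
Class IV: 4/5 of 1124055 = 899244; 899,244 required, 899,256 in favor — approved.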